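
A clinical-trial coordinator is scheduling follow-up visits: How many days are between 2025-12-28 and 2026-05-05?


Start date: 2025-12-28
End date: 2026-05-05
Dec 2025: +4 days
Jan 2026: +31 days
Feb 2026: +28 days
... (3 more months)
Total: 128 days

128


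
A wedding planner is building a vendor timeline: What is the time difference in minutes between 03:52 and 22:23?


Start time: 03:52 = 232 minutes from midnight
End time: 22:23 = 1343 minutes from midnight
Difference: 1343 - 232 = 1111 minutes
That is 18 hours and 31 minutes

1111


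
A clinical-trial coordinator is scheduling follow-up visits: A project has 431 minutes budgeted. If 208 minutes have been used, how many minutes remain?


Total budget: 431 minutes
Time used: 208 minutes
Remaining: 431 - 208 = 223 minutes
Percent used: 48.3%
Percent remaining: 51.7%

223


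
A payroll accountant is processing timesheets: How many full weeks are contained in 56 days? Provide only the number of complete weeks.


Total days: 56
Days per week: 7
Division: 56 / 7 = 8 remainder 0
Complete weeks: 8
Remaining days: 0

8


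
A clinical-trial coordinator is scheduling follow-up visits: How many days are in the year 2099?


Year: 2099
Check leap year rules:
Divisible by 4? No
2099 is not a leap year
Days: 365

365


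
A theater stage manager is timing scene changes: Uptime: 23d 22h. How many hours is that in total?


Days: 23
Extra hours: 22
Hours per day: 24
Days to hours: 23 x 24 = 552
Total: 552 + 22 = 574

574


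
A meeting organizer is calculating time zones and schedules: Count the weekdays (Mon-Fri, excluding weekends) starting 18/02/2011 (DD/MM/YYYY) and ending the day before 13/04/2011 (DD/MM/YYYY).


Start: 2011-02-18 (Friday)
End (exclusive): 2011-04-13 (Wednesday)
Total calendar days: 54
Full weeks: 54 // 7 = 7 -> 35 weekdays
Remaining 5 days starting on Friday:
  Fri(w), Sat(-), Sun(-), Mon(w), Tue(w) -> 3 weekdays
Total business days: 35 + 3 = 38

38


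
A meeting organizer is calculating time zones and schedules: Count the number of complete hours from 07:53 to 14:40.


Start: 07:53
End: 14:40
Hour difference: 14 - 7 = 7 hours
Minute difference: 40 - 53 = -13 minutes
Total minutes: 407
Complete hours: 407 / 60 = 6 (remainder 47)

6


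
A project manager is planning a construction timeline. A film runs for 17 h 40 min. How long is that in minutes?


Hours: 17
Minutes: 40
Convert hours to minutes: 17 x 60 = 1020
Add remaining minutes: 1020 + 40 = 1060

1060


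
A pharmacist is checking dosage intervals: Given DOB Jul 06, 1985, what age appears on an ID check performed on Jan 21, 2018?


Birth: 1985-07-06
Reference: 2018-01-21
Year difference: 2018 - 1985 = 33
Has birthday (07-06) occurred by 01-21? No
Birthday not yet reached this year -> subtract 1
Age in full years: 32

32


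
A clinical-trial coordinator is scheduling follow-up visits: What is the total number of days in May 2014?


Month: May
Year: 2014
May is a 31-day month
Total: 31 days

31


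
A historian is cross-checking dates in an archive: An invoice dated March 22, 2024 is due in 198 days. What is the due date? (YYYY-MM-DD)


Start: 2024-03-22
Adding 198 days
Days remaining in March: 9
After March: 189 days still to add
April 2024: 30 days, 159 remaining
May 2024: 31 days, 128 remaining
June 2024: 30 days, 98 remaining
July 2024: 31 days, 67 remaining
Result: 2024-10-06

2024-10-06


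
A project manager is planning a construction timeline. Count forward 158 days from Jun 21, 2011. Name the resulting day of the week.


Start: 2011-06-21 (Tuesday)
Step 1 - find target date: add 158 days
  2011-06-21 + 158 days = 2011-11-26
Step 2 - day of week:
  158 mod 7 = 4
  Tuesday + 4 days -> Saturday
Result: Saturday (2011-11-26)

Saturday


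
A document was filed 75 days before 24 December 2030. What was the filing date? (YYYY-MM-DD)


Start: 2030-12-24
Subtracting 75 days
Days already passed in December: 24
After going back through December: 51 more days to subtract
November 2030: 30 days, 21 remaining
October 2030 has 31 days, need 21
Result: 2030-10-10

2030-10-10


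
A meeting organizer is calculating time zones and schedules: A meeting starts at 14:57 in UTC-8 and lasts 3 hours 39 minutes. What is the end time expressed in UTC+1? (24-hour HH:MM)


Start: 14:57 in UTC-8
Step 1 - add duration:
  minutes: 57 + 39 = 96 (carry 1h)
  hours: 14 + 3 + 1 = 18
  end in UTC-8: 18:36
Step 2 - convert UTC-8 -> UTC+1:
  offset difference: 1 - (-8) = 9 hours
  18 + (9) = 27 -> mod 24 = 3
Result: 03:36 in UTC+1

03:36


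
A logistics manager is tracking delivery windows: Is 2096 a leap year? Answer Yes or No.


Year: 2096
Divisible by 4? 2096 / 4 = 524.0 -> Yes
Divisible by 100? 2096 / 100 = 20.96 -> No
Divisible by 4 but not 100, so it IS a leap year

Yes


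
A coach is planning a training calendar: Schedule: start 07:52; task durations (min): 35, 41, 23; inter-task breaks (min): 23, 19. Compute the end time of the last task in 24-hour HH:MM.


Start: 07:52 = 472 min from midnight
  after task 1 (35 min): 08:27
  after break (23 min): 08:50
  after task 2 (41 min): 09:31
  after break (19 min): 09:50
  after task 3 (23 min): 10:13
Total elapsed: 141 minutes
End time: 10:13

10:13


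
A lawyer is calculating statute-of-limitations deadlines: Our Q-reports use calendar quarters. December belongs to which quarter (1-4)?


Month: December (month 12)
Q1: January-March (months 1-3)
Q2: April-June (months 4-6)
Q3: July-September (months 7-9)
Q4: October-December (months 10-12)
Month 12 falls in Q4

4


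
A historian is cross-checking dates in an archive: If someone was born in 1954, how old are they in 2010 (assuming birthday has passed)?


Birth year: 1954
Current year: 2010
Age = current year - birth year
Age = 2010 - 1954 = 56

56


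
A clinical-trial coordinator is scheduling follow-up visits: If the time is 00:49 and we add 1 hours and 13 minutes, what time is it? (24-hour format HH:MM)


Start time: 00:49
Adding: 1 hours 13 minutes
Minutes: 49 + 13 = 62
Minute overflow: 62 >= 60, so carry 1 hour, minutes = 2
Hours: 0 + 1 + 1 = 2
Result: 02:02

02:02


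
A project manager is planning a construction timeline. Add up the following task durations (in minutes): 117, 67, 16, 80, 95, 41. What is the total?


Durations: 117, 67, 16, 80, 95, 41
Running sum: 117
+ 67 = 184
+ 16 = 200
+ 80 = 280
+ 95 = 375
+ 41 = 416
Total duration: 416 minutes
That is 6 hours and 56 minutes

416


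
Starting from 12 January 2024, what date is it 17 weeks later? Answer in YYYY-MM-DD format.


Start: 2024-01-12
Weeks to add: 17
Convert to days: 17 x 7 = 119 days
Add 119 days to 2024-01-12
Result: 2024-05-10

2024-05-10


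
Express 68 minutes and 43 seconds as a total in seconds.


Minutes: 68
Seconds: 43
Convert minutes to seconds: 68 x 60 = 4080
Add remaining seconds: 4080 + 43 = 4123

4123


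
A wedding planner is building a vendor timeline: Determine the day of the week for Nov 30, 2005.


Date: 2005-11-30
January 1, 2005 is a Saturday
Day of year: 334
Offset from Jan 1: 333 days
333 mod 7 = 4
Result: Wednesday

Wednesday


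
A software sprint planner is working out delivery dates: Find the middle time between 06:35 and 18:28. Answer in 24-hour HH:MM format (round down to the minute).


Start time: 06:35 = 395 minutes from midnight
End time: 18:28 = 1108 minutes from midnight
Sum: 395 + 1108 = 1503
Midpoint: 1503 / 2 = 751 minutes
Convert: 751 / 60 = 12 hours, 31 minutes
Result: 12:31

12:31


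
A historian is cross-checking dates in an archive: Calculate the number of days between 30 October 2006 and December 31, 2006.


Start: October 30, 2006
End: December 31, 2006
Days left in October: 1
November: 30
December: 31
Sum of remaining months: 61
Total: 1 + 61 = 62

62


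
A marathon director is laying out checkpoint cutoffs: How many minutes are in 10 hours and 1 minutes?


Hours: 10
Extra minutes: 1
Minutes per hour: 60
Hours to minutes: 10 x 60 = 600
Total: 600 + 1 = 601

601


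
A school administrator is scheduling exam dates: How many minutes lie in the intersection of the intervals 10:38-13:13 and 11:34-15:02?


Interval A: [638, 793] minutes from midnight
Interval B: [694, 902] minutes from midnight
Overlap start = max(638, 694) = 694
Overlap end = min(793, 902) = 793
Overlap = 793 - 694 = 99 minutes

99


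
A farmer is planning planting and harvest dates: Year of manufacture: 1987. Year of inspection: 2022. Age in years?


Birth year: 1987
Current year: 2022
Age = current year - birth year
Age = 2022 - 1987 = 35

35


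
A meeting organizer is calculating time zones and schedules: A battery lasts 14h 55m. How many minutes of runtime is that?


Hours: 14
Extra minutes: 55
Minutes per hour: 60
Hours to minutes: 14 x 60 = 840
Total: 840 + 55 = 895

895


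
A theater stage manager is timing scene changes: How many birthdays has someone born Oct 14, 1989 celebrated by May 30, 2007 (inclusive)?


Birth: 1989-10-14
Reference: 2007-05-30
Year difference: 2007 - 1989 = 18
Has birthday (10-14) occurred by 05-30? No
Birthday not yet reached this year -> subtract 1
Age in full years: 17

17


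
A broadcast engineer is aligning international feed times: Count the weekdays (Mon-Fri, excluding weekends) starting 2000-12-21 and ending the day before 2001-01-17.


Start: 2000-12-21 (Thursday)
End (exclusive): 2001-01-17 (Wednesday)
Total calendar days: 27
Full weeks: 27 // 7 = 3 -> 15 weekdays
Remaining 6 days starting on Thursday:
  Thu(w), Fri(w), Sat(-), Sun(-), Mon(w), Tue(w) -> 4 weekdays
Total business days: 15 + 4 = 19

19


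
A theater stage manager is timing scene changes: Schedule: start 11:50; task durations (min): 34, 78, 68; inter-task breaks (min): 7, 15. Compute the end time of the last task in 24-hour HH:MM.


Start: 11:50 = 710 min from midnight
  after task 1 (34 min): 12:24
  after break (7 min): 12:31
  after task 2 (78 min): 13:49
  after break (15 min): 14:04
  after task 3 (68 min): 15:12
Total elapsed: 202 minutes
End time: 15:12

15:12


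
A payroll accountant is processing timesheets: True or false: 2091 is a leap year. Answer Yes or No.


Year: 2091
Divisible by 4? 2091 / 4 = 522.75 -> No
Not divisible by 4, so NOT a leap year

No


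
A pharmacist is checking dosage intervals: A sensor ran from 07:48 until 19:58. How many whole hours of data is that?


Start: 07:48
End: 19:58
Hour difference: 19 - 7 = 12 hours
Minute difference: 58 - 48 = 10 minutes
Total minutes: 730
Complete hours: 730 / 60 = 12 (remainder 10)

12


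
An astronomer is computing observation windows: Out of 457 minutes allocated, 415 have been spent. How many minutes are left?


Total budget: 457 minutes
Time used: 415 minutes
Remaining: 457 - 415 = 42 minutes
Percent used: 90.8%
Percent remaining: 9.2%

42


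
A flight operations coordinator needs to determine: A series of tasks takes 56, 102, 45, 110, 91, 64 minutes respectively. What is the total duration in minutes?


Durations: 56, 102, 45, 110, 91, 64
Running sum: 56
+ 102 = 158
+ 45 = 203
+ 110 = 313
+ 91 = 404
+ 64 = 468
Total duration: 468 minutes
That is 7 hours and 48 minutes

468


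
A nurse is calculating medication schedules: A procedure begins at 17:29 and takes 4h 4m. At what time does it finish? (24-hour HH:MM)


Start time: 17:29
Adding: 4 hours 4 minutes
Minutes: 29 + 4 = 33
Hours: 17 + 4 + 0 = 21
Result: 21:33

21:33


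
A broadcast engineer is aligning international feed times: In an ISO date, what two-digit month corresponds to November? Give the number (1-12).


Calendar month order:
10. October
11. November <--
12. December
November is month number 11

11


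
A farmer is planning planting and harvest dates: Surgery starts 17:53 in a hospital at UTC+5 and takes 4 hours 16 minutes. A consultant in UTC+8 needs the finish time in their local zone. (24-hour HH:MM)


Start: 17:53 in UTC+5
Step 1 - add duration:
  minutes: 53 + 16 = 69 (carry 1h)
  hours: 17 + 4 + 1 = 22
  end in UTC+5: 22:09
Step 2 - convert UTC+5 -> UTC+8:
  offset difference: 8 - (5) = 3 hours
  22 + (3) = 25 -> mod 24 = 1
Result: 01:09 in UTC+8

01:09


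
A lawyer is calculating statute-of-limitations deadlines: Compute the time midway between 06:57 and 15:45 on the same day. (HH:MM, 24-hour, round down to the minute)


Start time: 06:57 = 417 minutes from midnight
End time: 15:45 = 945 minutes from midnight
Sum: 417 + 945 = 1362
Midpoint: 1362 / 2 = 681 minutes
Convert: 681 / 60 = 11 hours, 21 minutes
Result: 11:21

11:21


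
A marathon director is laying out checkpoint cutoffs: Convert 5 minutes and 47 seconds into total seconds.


Minutes: 5
Seconds: 47
Convert minutes to seconds: 5 x 60 = 300
Add remaining seconds: 300 + 47 = 347

347


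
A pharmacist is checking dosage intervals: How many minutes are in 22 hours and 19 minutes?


Hours: 22
Minutes: 19
Convert hours to minutes: 22 x 60 = 1320
Add remaining minutes: 1320 + 19 = 1339

1339


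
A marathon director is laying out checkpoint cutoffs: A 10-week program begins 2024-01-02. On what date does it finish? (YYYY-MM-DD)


Start: 2024-01-02
Weeks to add: 10
Convert to days: 10 x 7 = 70 days
Add 70 days to 2024-01-02
Result: 2024-03-12

2024-03-12


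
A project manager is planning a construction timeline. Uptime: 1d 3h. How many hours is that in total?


Days: 1
Extra hours: 3
Hours per day: 24
Days to hours: 1 x 24 = 24
Total: 24 + 3 = 27

27


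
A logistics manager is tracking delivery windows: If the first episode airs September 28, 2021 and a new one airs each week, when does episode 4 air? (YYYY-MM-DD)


First occurrence: 2021-09-28 (occurrence 1)
Each occurrence is 7 days after the previous.
Occurrence 4 is 3 weeks after the first.
3 weeks = 21 days
2021-09-28 + 21 days = 2021-10-19

2021-10-19


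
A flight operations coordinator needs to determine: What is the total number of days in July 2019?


Month: July
Year: 2019
July is a 31-day month
Total: 31 days

31


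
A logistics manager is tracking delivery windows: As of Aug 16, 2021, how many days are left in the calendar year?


Start: August 16, 2021
End: December 31, 2021
Days left in August: 15
September: 30
October: 31
November: 30
December: 31
Sum of remaining months: 122
Total: 15 + 122 = 137

137


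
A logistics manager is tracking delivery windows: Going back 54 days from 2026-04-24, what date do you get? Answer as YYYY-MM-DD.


Start: 2026-04-24
Subtracting 54 days
Days already passed in April: 24
After going back through April: 30 more days to subtract
March 2026 has 31 days, need 30
Result: 2026-03-01

2026-03-01


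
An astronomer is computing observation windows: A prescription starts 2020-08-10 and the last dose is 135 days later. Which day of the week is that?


Start: 2020-08-10 (Monday)
Step 1 - find target date: add 135 days
  2020-08-10 + 135 days = 2020-12-23
Step 2 - day of week:
  135 mod 7 = 2
  Monday + 2 days -> Wednesday
Result: Wednesday (2020-12-23)

Wednesday


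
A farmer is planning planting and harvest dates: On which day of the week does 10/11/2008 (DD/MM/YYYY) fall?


Date: 2008-11-10
January 1, 2008 is a Tuesday
Day of year: 315
Offset from Jan 1: 314 days
314 mod 7 = 6
Result: Monday

Monday


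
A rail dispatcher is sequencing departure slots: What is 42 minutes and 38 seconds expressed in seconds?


Minutes: 42
Extra seconds: 38
Seconds per minute: 60
Minutes to seconds: 42 x 60 = 2520
Total: 2520 + 38 = 2558

2558


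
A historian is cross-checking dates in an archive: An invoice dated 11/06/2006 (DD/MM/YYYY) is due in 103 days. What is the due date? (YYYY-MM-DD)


Start: 2006-06-11
Adding 103 days
Days remaining in June: 19
After June: 84 days still to add
July 2006: 31 days, 53 remaining
August 2006: 31 days, 22 remaining
September 2006 has 30 days, need 22
Result: 2006-09-22

2006-09-22


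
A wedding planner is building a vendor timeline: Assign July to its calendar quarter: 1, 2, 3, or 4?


Month: July (month 7)
Q1: January-March (months 1-3)
Q2: April-June (months 4-6)
Q3: July-September (months 7-9)
Q4: October-December (months 10-12)
Month 7 falls in Q3

3


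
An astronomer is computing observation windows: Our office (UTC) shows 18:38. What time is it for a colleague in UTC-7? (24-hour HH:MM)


Local time: 18:38 at UTC (offset 0h)
Target zone: UTC-7 (offset -7h)
Difference: -7 - (0) = -7 hours
Calculation: 18 + (-7) = 11
Result: 11:38

11:38


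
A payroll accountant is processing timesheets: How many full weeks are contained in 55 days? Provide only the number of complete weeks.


Total days: 55
Days per week: 7
Division: 55 / 7 = 7 remainder 6
Complete weeks: 7
Remaining days: 6

7


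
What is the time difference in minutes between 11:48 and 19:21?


Start time: 11:48 = 708 minutes from midnight
End time: 19:21 = 1161 minutes from midnight
Difference: 1161 - 708 = 453 minutes
That is 7 hours and 33 minutes

453


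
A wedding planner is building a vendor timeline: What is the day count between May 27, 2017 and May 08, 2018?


Start date: 2017-05-27
End date: 2018-05-08
May 2017: +5 days
Jun 2017: +30 days
Jul 2017: +31 days
... (10 more months)
Total: 346 days

346


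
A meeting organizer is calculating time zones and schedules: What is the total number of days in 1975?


Year: 1975
Check leap year rules:
Divisible by 4? No
1975 is not a leap year
Days: 365

365


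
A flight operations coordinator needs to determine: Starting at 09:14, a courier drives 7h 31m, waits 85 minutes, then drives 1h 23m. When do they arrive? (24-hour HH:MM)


Depart: 09:14
Leg 1: +451 min -> 16:45
Layover: +85 min -> 18:10
Leg 2: +83 min -> 19:33
Total travel: 619 minutes = 10h 19m
Arrival: 19:33

19:33


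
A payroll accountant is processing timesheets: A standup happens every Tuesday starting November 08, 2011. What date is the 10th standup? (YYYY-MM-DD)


First occurrence: 2011-11-08 (occurrence 1)
Each occurrence is 7 days after the previous.
Occurrence 10 is 9 weeks after the first.
9 weeks = 63 days
2011-11-08 + 63 days = 2012-01-10

2012-01-10


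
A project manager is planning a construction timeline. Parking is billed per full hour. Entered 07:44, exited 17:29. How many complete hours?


Start: 07:44
End: 17:29
Hour difference: 17 - 7 = 10 hours
Minute difference: 29 - 44 = -15 minutes
Total minutes: 585
Complete hours: 585 / 60 = 9 (remainder 45)

9


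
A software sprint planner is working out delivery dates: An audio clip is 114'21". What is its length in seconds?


Minutes: 114
Seconds: 21
Convert minutes to seconds: 114 x 60 = 6840
Add remaining seconds: 6840 + 21 = 6861

6861


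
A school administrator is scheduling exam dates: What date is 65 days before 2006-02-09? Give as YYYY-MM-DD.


Start: 2006-02-09
Subtracting 65 days
Days already passed in February: 9
After going back through February: 56 more days to subtract
January 2006: 31 days, 25 remaining
December 2005 has 31 days, need 25
Result: 2005-12-06

2005-12-06


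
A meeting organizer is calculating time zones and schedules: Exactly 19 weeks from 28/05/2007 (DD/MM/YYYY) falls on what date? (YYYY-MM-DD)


Start: 2007-05-28
Weeks to add: 19
Convert to days: 19 x 7 = 133 days
Add 133 days to 2007-05-28
Result: 2007-10-08

2007-10-08


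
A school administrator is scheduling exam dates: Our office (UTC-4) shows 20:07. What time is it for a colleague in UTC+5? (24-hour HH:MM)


Local time: 20:07 at UTC-4 (offset -4h)
Target zone: UTC+5 (offset 5h)
Difference: 5 - (-4) = 9 hours
Calculation: 20 + (9) = 29
Wraparound: (29) mod 24 = 5
Result: 05:07

05:07


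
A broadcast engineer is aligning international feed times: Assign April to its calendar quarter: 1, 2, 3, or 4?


Month: April (month 4)
Q1: January-March (months 1-3)
Q2: April-June (months 4-6)
Q3: July-September (months 7-9)
Q4: October-December (months 10-12)
Month 4 falls in Q2

2


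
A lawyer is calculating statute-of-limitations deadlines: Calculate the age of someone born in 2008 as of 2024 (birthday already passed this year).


Birth year: 2008
Current year: 2024
Age = current year - birth year
Age = 2024 - 2008 = 16

16


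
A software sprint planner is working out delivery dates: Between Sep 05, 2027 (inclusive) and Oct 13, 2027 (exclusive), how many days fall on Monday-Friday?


Start: 2027-09-05 (Sunday)
End (exclusive): 2027-10-13 (Wednesday)
Total calendar days: 38
Full weeks: 38 // 7 = 5 -> 25 weekdays
Remaining 3 days starting on Sunday:
  Sun(-), Mon(w), Tue(w) -> 2 weekdays
Total business days: 25 + 2 = 27

27


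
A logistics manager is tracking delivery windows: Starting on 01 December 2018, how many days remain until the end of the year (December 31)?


Start: December 01, 2018
End: December 31, 2018
Days left in December: 30
Total: 30 days

30


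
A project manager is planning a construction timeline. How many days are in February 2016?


Month: February
Year: 2016
2016 is a leap year
February has 29 days
Total: 29 days

29


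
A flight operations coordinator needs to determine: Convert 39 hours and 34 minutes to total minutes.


Hours: 39
Minutes: 34
Convert hours to minutes: 39 x 60 = 2340
Add remaining minutes: 2340 + 34 = 2374

2374


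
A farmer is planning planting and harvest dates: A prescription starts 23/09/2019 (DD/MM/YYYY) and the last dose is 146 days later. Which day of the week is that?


Start: 2019-09-23 (Monday)
Step 1 - find target date: add 146 days
  2019-09-23 + 146 days = 2020-02-16
Step 2 - day of week:
  146 mod 7 = 6
  Monday + 6 days -> Sunday
Result: Sunday (2020-02-16)

Sunday


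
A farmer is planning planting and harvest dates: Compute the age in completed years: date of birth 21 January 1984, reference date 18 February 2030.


Birth: 1984-01-21
Reference: 2030-02-18
Year difference: 2030 - 1984 = 46
Has birthday (01-21) occurred by 02-18? Yes
Age in full years: 46

46


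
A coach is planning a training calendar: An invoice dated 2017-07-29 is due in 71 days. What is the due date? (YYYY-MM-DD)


Start: 2017-07-29
Adding 71 days
Days remaining in July: 2
After July: 69 days still to add
August 2017: 31 days, 38 remaining
September 2017: 30 days, 8 remaining
October 2017 has 31 days, need 8
Result: 2017-10-08

2017-10-08


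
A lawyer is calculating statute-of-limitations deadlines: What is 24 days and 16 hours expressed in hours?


Days: 24
Extra hours: 16
Hours per day: 24
Days to hours: 24 x 24 = 576
Total: 576 + 16 = 592

592


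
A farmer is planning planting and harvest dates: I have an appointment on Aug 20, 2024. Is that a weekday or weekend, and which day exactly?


Date: 2024-08-20
January 1, 2024 is a Monday
Day of year: 233
Offset from Jan 1: 232 days
232 mod 7 = 1
Result: Tuesday

Tuesday


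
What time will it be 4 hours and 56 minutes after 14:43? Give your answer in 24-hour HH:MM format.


Start time: 14:43
Adding: 4 hours 56 minutes
Minutes: 43 + 56 = 99
Minute overflow: 99 >= 60, so carry 1 hour, minutes = 39
Hours: 14 + 4 + 1 = 19
Result: 19:39

19:39


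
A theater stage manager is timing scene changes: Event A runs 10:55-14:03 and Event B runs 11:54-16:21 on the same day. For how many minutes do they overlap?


Interval A: [655, 843] minutes from midnight
Interval B: [714, 981] minutes from midnight
Overlap start = max(655, 714) = 714
Overlap end = min(843, 981) = 843
Overlap = 843 - 714 = 129 minutes

129


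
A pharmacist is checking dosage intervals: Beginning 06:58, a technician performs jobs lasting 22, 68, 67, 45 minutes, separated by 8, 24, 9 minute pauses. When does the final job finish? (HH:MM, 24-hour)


Start: 06:58 = 418 min from midnight
  after task 1 (22 min): 07:20
  after break (8 min): 07:28
  after task 2 (68 min): 08:36
  after break (24 min): 09:00
  after task 3 (67 min): 10:07
  after break (9 min): 10:16
  after task 4 (45 min): 11:01
Total elapsed: 243 minutes
End time: 11:01

11:01


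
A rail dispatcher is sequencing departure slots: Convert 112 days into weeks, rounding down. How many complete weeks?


Total days: 112
Days per week: 7
Division: 112 / 7 = 16 remainder 0
Complete weeks: 16
Remaining days: 0

16


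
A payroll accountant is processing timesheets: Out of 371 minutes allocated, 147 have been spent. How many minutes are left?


Total budget: 371 minutes
Time used: 147 minutes
Remaining: 371 - 147 = 224 minutes
Percent used: 39.6%
Percent remaining: 60.4%

224


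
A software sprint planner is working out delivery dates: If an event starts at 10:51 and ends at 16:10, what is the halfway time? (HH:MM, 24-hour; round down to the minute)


Start time: 10:51 = 651 minutes from midnight
End time: 16:10 = 970 minutes from midnight
Sum: 651 + 970 = 1621
Midpoint: 1621 / 2 = 810 minutes
Convert: 810 / 60 = 13 hours, 30 minutes
Result: 13:30

13:30


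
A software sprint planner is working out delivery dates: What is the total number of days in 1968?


Year: 1968
Check leap year rules:
Divisible by 4? Yes
Divisible by 100? No
1968 is a leap year
Days: 366

366


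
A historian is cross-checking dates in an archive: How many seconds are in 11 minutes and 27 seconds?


Minutes: 11
Extra seconds: 27
Seconds per minute: 60
Minutes to seconds: 11 x 60 = 660
Total: 660 + 27 = 687

687


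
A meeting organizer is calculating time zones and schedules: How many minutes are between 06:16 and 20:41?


Start time: 06:16 = 376 minutes from midnight
End time: 20:41 = 1241 minutes from midnight
Difference: 1241 - 376 = 865 minutes
That is 14 hours and 25 minutes

865


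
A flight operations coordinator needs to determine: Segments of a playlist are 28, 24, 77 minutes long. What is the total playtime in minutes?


Durations: 28, 24, 77
Running sum: 28
+ 24 = 52
+ 77 = 129
Total duration: 129 minutes
That is 2 hours and 9 minutes

129


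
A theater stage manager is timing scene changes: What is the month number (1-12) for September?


Calendar month order:
8. August
9. September <--
10. October
September is month number 9

9


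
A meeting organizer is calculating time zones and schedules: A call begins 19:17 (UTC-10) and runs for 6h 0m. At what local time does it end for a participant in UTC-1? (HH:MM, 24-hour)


Start: 19:17 in UTC-10
Step 1 - add duration:
  minutes: 17 + 0 = 17
  hours: 19 + 6 + 0 = 25
  end in UTC-10: 01:17
Step 2 - convert UTC-10 -> UTC-1:
  offset difference: -1 - (-10) = 9 hours
  1 + (9) = 10 -> mod 24 = 10
Result: 10:17 in UTC-1

10:17


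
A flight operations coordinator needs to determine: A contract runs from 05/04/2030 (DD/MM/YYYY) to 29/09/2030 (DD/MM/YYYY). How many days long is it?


Start date: 2030-04-05
End date: 2030-09-29
Apr 2030: +26 days
May 2030: +31 days
Jun 2030: +30 days
... (3 more months)
Total: 177 days

177


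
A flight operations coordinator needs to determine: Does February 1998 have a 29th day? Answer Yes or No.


Year: 1998
Divisible by 4? 1998 / 4 = 499.5 -> No
Not divisible by 4, so NOT a leap year

No


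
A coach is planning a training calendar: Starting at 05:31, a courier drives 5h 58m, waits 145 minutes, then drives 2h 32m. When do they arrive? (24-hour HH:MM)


Depart: 05:31
Leg 1: +358 min -> 11:29
Layover: +145 min -> 13:54
Leg 2: +152 min -> 16:26
Total travel: 655 minutes = 10h 55m
Arrival: 16:26

16:26


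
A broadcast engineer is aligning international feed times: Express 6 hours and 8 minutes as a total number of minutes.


Hours: 6
Extra minutes: 8
Minutes per hour: 60
Hours to minutes: 6 x 60 = 360
Total: 360 + 8 = 368

368


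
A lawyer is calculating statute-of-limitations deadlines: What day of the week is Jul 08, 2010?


Date: 2010-07-08
January 1, 2010 is a Friday
Day of year: 189
Offset from Jan 1: 188 days
188 mod 7 = 6
Result: Thursday

Thursday


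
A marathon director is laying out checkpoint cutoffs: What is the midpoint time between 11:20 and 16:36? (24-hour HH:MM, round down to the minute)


Start time: 11:20 = 680 minutes from midnight
End time: 16:36 = 996 minutes from midnight
Sum: 680 + 996 = 1676
Midpoint: 1676 / 2 = 838 minutes
Convert: 838 / 60 = 13 hours, 58 minutes
Result: 13:58

13:58


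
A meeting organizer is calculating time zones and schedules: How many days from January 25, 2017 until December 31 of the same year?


Start: January 25, 2017
End: December 31, 2017
Days left in January: 6
February: 28
March: 31
April: 30
May: 31
... plus remaining months
Sum of remaining months: 334
Total: 6 + 334 = 340

340


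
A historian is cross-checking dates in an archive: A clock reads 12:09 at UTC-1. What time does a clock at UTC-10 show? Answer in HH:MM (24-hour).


Local time: 12:09 at UTC-1 (offset -1h)
Target zone: UTC-10 (offset -10h)
Difference: -10 - (-1) = -9 hours
Calculation: 12 + (-9) = 3
Result: 03:09

03:09


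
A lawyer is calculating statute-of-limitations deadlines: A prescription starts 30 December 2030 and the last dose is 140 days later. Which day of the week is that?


Start: 2030-12-30 (Monday)
Step 1 - find target date: add 140 days
  2030-12-30 + 140 days = 2031-05-19
Step 2 - day of week:
  140 mod 7 = 0
  Monday + 0 days -> Monday
Result: Monday (2031-05-19)

Monday


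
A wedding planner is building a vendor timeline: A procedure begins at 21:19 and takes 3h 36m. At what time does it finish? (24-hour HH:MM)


Start time: 21:19
Adding: 3 hours 36 minutes
Minutes: 19 + 36 = 55
Hours: 21 + 3 + 0 = 24
Hour wraparound: 24 mod 24 = 0
Result: 00:55

00:55


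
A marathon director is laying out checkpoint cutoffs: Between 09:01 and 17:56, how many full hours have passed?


Start: 09:01
End: 17:56
Hour difference: 17 - 9 = 8 hours
Minute difference: 56 - 1 = 55 minutes
Total minutes: 535
Complete hours: 535 / 60 = 8 (remainder 55)

8


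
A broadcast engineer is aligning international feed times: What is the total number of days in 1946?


Year: 1946
Check leap year rules:
Divisible by 4? No
1946 is not a leap year
Days: 365

365


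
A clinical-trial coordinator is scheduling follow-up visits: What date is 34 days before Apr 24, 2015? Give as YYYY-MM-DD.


Start: 2015-04-24
Subtracting 34 days
Days already passed in April: 24
After going back through April: 10 more days to subtract
March 2015 has 31 days, need 10
Result: 2015-03-21

2015-03-21


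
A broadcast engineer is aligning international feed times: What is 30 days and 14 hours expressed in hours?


Days: 30
Extra hours: 14
Hours per day: 24
Days to hours: 30 x 24 = 720
Total: 720 + 14 = 734

734


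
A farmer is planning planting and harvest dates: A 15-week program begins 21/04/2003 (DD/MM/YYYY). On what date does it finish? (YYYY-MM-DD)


Start: 2003-04-21
Weeks to add: 15
Convert to days: 15 x 7 = 105 days
Add 105 days to 2003-04-21
Result: 2003-08-04

2003-08-04


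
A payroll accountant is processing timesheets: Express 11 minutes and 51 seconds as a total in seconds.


Minutes: 11
Seconds: 51
Convert minutes to seconds: 11 x 60 = 660
Add remaining seconds: 660 + 51 = 711

711


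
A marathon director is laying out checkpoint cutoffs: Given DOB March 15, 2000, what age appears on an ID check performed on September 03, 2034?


Birth: 2000-03-15
Reference: 2034-09-03
Year difference: 2034 - 2000 = 34
Has birthday (03-15) occurred by 09-03? Yes
Age in full years: 34

34


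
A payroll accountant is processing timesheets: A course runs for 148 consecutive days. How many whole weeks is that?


Total days: 148
Days per week: 7
Division: 148 / 7 = 21 remainder 1
Complete weeks: 21
Remaining days: 1

21


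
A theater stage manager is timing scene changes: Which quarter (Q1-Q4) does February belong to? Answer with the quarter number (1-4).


Month: February (month 2)
Q1: January-March (months 1-3)
Q2: April-June (months 4-6)
Q3: July-September (months 7-9)
Q4: October-December (months 10-12)
Month 2 falls in Q1

1


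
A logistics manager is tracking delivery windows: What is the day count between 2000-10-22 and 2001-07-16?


Start date: 2000-10-22
End date: 2001-07-16
Oct 2000: +10 days
Nov 2000: +30 days
Dec 2000: +31 days
... (7 more months)
Total: 267 days

267


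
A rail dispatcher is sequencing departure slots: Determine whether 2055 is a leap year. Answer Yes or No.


Year: 2055
Divisible by 4? 2055 / 4 = 513.75 -> No
Not divisible by 4, so NOT a leap year

No


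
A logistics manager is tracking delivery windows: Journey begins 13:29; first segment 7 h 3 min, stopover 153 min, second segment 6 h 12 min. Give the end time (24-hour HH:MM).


Depart: 13:29
Leg 1: +423 min -> 20:32
Layover: +153 min -> 23:05
Leg 2: +372 min -> 05:17
Total travel: 948 minutes = 15h 48m
Arrival: 05:17

05:17


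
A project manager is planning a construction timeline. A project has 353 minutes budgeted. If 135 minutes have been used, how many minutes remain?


Total budget: 353 minutes
Time used: 135 minutes
Remaining: 353 - 135 = 218 minutes
Percent used: 38.2%
Percent remaining: 61.8%

218


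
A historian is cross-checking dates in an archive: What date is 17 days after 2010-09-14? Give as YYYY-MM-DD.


Start: 2010-09-14
Adding 17 days
Days remaining in September: 16
After September: 1 days still to add
October 2010 has 31 days, need 1
Result: 2010-10-01

2010-10-01


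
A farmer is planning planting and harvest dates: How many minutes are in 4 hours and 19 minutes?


Hours: 4
Extra minutes: 19
Minutes per hour: 60
Hours to minutes: 4 x 60 = 240
Total: 240 + 19 = 259

259


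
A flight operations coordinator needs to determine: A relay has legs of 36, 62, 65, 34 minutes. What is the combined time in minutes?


Durations: 36, 62, 65, 34
Running sum: 36
+ 62 = 98
+ 65 = 163
+ 34 = 197
Total duration: 197 minutes
That is 3 hours and 17 minutes

197


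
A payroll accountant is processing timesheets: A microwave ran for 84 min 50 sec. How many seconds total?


Minutes: 84
Extra seconds: 50
Seconds per minute: 60
Minutes to seconds: 84 x 60 = 5040
Total: 5040 + 50 = 5090

5090


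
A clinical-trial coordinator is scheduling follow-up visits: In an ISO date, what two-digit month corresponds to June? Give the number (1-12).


Calendar month order:
5. May
6. June <--
7. July
June is month number 6

6


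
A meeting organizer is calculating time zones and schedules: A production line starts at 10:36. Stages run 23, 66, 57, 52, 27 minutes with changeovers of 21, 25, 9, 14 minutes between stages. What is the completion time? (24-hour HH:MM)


Start: 10:36 = 636 min from midnight
  after task 1 (23 min): 10:59
  after break (21 min): 11:20
  after task 2 (66 min): 12:26
  after break (25 min): 12:51
  after task 3 (57 min): 13:48
  after break (9 min): 13:57
  after task 4 (52 min): 14:49
  after break (14 min): 15:03
  after task 5 (27 min): 15:30
Total elapsed: 294 minutes
End time: 15:30

15:30


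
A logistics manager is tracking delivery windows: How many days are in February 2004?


Month: February
Year: 2004
2004 is a leap year
February has 29 days
Total: 29 days

29


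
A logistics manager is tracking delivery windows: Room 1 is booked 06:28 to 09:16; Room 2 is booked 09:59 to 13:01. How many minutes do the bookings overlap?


Interval A: [388, 556] minutes from midnight
Interval B: [599, 781] minutes from midnight
Overlap start = max(388, 599) = 599
Overlap end = min(556, 781) = 556
End <= start, so the intervals do not overlap: 0 minutes

0


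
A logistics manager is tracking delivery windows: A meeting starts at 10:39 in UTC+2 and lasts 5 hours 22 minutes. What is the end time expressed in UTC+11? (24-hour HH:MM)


Start: 10:39 in UTC+2
Step 1 - add duration:
  minutes: 39 + 22 = 61 (carry 1h)
  hours: 10 + 5 + 1 = 16
  end in UTC+2: 16:01
Step 2 - convert UTC+2 -> UTC+11:
  offset difference: 11 - (2) = 9 hours
  16 + (9) = 25 -> mod 24 = 1
Result: 01:01 in UTC+11

01:01


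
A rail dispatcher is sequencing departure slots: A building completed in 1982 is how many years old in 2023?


Birth year: 1982
Current year: 2023
Age = current year - birth year
Age = 2023 - 1982 = 41

41


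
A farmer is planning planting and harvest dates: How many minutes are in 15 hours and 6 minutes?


Hours: 15
Minutes: 6
Convert hours to minutes: 15 x 60 = 900
Add remaining minutes: 900 + 6 = 906

906


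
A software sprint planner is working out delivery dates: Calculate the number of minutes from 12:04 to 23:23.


Start time: 12:04 = 724 minutes from midnight
End time: 23:23 = 1403 minutes from midnight
Difference: 1403 - 724 = 679 minutes
That is 11 hours and 19 minutes

679


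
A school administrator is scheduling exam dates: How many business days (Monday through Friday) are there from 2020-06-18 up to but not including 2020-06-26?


Start: 2020-06-18 (Thursday)
End (exclusive): 2020-06-26 (Friday)
Total calendar days: 8
Full weeks: 8 // 7 = 1 -> 5 weekdays
Remaining 1 days starting on Thursday:
  Thu(w) -> 1 weekdays
Total business days: 5 + 1 = 6

6


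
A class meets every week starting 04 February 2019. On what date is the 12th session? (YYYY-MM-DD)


First occurrence: 2019-02-04 (occurrence 1)
Each occurrence is 7 days after the previous.
Occurrence 12 is 11 weeks after the first.
11 weeks = 77 days
2019-02-04 + 77 days = 2019-04-22

2019-04-22


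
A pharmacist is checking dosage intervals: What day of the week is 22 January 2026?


Date: 2026-01-22
January 1, 2026 is a Thursday
Day of year: 22
Offset from Jan 1: 21 days
21 mod 7 = 0
Result: Thursday

Thursday


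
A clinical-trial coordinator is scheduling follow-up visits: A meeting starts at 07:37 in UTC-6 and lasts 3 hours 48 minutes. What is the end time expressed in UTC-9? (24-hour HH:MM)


Start: 07:37 in UTC-6
Step 1 - add duration:
  minutes: 37 + 48 = 85 (carry 1h)
  hours: 7 + 3 + 1 = 11
  end in UTC-6: 11:25
Step 2 - convert UTC-6 -> UTC-9:
  offset difference: -9 - (-6) = -3 hours
  11 + (-3) = 8 -> mod 24 = 8
Result: 08:25 in UTC-9

08:25


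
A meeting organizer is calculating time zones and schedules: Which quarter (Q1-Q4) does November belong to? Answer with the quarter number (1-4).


Month: November (month 11)
Q1: January-March (months 1-3)
Q2: April-June (months 4-6)
Q3: July-September (months 7-9)
Q4: October-December (months 10-12)
Month 11 falls in Q4

4


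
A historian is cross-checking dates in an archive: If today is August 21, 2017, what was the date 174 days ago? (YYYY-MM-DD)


Start: 2017-08-21
Subtracting 174 days
Days already passed in August: 21
After going back through August: 153 more days to subtract
July 2017: 31 days, 122 remaining
June 2017: 30 days, 92 remaining
May 2017: 31 days, 61 remaining
April 2017: 30 days, 31 remaining
Result: 2017-02-28

2017-02-28


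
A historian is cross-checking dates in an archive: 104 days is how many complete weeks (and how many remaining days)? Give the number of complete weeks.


Total days: 104
Days per week: 7
Division: 104 / 7 = 14 remainder 6
Complete weeks: 14
Remaining days: 6

14


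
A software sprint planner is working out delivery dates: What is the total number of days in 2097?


Year: 2097
Check leap year rules:
Divisible by 4? No
2097 is not a leap year
Days: 365

365


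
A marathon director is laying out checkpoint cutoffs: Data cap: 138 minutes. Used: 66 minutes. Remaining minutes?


Total budget: 138 minutes
Time used: 66 minutes
Remaining: 138 - 66 = 72 minutes
Percent used: 47.8%
Percent remaining: 52.2%

72


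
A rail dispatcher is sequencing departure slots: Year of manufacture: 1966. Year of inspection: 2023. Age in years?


Birth year: 1966
Current year: 2023
Age = current year - birth year
Age = 2023 - 1966 = 57

57


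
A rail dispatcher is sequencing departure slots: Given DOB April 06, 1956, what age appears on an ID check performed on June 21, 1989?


Birth: 1956-04-06
Reference: 1989-06-21
Year difference: 1989 - 1956 = 33
Has birthday (04-06) occurred by 06-21? Yes
Age in full years: 33

33
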